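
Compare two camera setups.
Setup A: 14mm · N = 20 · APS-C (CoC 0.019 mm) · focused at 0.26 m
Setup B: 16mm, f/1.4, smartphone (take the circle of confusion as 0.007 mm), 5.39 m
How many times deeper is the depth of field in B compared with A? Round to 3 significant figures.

7.21

Setup A: H = 14²/(20×0.019) + 14 ≈ 529.8 mm; DoF = Df − Dn = 497.07 − 176.04 ≈ 321.03 mm.
Setup B: H = 16²/(1.4×0.007) + 16 ≈ 26138.4 mm; DoF = Df − Dn = 6786.0 − 4470.3 ≈ 2315.7 mm.
Ratio = 2315.7 / 321.03 ≈ 7.21.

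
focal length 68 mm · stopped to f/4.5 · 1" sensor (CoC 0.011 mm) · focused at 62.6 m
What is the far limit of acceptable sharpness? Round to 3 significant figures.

Hyperfocal distance H = f²/(N·c) + f = 68²/(4.5 × 0.011) + 68 = 4624/0.0495 + 68 ≈ 93482.1 mm ≈ 93.48 m.
Far limit Df = s·(H − f)/(H − s) = 62600 × (93482.1 − 68) / (93482.1 − 62600) = 62600 × 93414.1 / 30882.1 ≈ 189356 mm ≈ 189 m.

189 m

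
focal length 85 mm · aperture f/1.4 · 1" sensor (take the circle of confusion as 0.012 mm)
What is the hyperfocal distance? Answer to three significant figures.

430 m

Hyperfocal distance H = f²/(N·c) + f = 85²/(1.4 × 0.012) + 85 = 7225/0.0168 + 85 ≈ 430144.5 mm ≈ 430 m.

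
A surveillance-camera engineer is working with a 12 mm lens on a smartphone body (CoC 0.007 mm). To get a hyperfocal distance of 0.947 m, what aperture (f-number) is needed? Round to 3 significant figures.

Rearrange H = f²/(N·c) + f for N: N = f² / ((H − f)·c).
N = 12² / ((947 − 12) × 0.007) = 144 / 6.545 ≈ 22.

f/22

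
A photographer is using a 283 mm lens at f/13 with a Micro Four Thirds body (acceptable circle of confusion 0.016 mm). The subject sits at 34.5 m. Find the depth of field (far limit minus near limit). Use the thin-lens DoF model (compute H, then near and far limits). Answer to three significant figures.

Hyperfocal distance H = f²/(N·c) + f = 283²/(13 × 0.016) + 283 = 80089/0.208 + 283 ≈ 385326.3 mm ≈ 385.3 m.
Near limit Dn = s·(H − f)/(H + s − 2f) = 34500 × (385326.3 − 283) / (385326.3 + 34500 − 2 × 283) = 34500 × 385043.3 / 419260.3 ≈ 31684.4 mm.
Far limit Df = s·(H − f)/(H − s) = 34500 × (385326.3 − 283) / (385326.3 − 34500) = 34500 × 385043.3 / 350826.3 ≈ 37864.9 mm.
Depth of field = Df − Dn = 37864.9 − 31684.4 ≈ 6180.5 mm ≈ 6.18 m.

6.18 m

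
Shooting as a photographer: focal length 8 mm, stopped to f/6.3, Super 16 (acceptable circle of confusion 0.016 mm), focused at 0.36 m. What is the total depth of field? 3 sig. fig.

Hyperfocal distance H = f²/(N·c) + f = 8²/(6.3 × 0.016) + 8 = 64/0.1008 + 8 ≈ 642.9 mm ≈ 0.643 m.
Near limit Dn = s·(H − f)/(H + s − 2f) = 360 × (642.9 − 8) / (642.9 + 360 − 2 × 8) = 360 × 634.9 / 986.9 ≈ 231.60 mm.
Far limit Df = s·(H − f)/(H − s) = 360 × (642.9 − 8) / (642.9 − 360) = 360 × 634.9 / 282.9 ≈ 807.90 mm.
Depth of field = Df − Dn = 807.90 − 231.60 ≈ 576.30 mm ≈ 0.576 m.

0.576 m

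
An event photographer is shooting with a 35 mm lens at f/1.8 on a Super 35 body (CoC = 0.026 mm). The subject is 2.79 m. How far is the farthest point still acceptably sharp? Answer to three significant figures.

3.12 m

Hyperfocal distance H = f²/(N·c) + f = 35²/(1.8 × 0.026) + 35 = 1225/0.0468 + 35 ≈ 26210.2 mm ≈ 26.21 m.
Far limit Df = s·(H − f)/(H − s) = 2790 × (26210.2 − 35) / (26210.2 − 2790) = 2790 × 26175.2 / 23420.2 ≈ 3118.2 mm ≈ 3.12 m.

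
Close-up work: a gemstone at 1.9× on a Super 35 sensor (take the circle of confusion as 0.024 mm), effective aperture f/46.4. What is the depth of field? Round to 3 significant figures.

At magnification m, DoF ≈ 2·N_eff·c/m² = 2 × 46.4 × 0.024 / 1.9² = 2.227 / 3.61 ≈ 0.617 mm.

0.617 mm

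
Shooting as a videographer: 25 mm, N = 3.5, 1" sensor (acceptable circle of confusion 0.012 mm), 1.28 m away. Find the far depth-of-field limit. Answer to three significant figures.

Hyperfocal distance H = f²/(N·c) + f = 25²/(3.5 × 0.012) + 25 = 625/0.042 + 25 ≈ 14906.0 mm ≈ 14.91 m.
Far limit Df = s·(H − f)/(H − s) = 1280 × (14906.0 − 25) / (14906.0 − 1280) = 1280 × 14881.0 / 13626.0 ≈ 1397.9 mm ≈ 1.40 m.

1.40 m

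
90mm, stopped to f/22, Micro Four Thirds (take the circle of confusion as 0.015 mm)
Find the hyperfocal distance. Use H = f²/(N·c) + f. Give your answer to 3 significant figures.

24.6 m

Hyperfocal distance H = f²/(N·c) + f = 90²/(22 × 0.015) + 90 = 8100/0.33 + 90 ≈ 24635.5 mm ≈ 24.6 m.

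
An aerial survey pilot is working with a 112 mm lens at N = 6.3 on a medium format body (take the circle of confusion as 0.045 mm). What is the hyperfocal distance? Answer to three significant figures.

Hyperfocal distance H = f²/(N·c) + f = 112²/(6.3 × 0.045) + 112 = 12544/0.2835 + 112 ≈ 44358.9 mm ≈ 44.4 m.

44.4 m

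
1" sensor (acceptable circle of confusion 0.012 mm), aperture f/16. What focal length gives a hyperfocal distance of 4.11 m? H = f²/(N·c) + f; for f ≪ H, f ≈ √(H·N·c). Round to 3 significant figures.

From H = f²/(N·c) + f, with f ≪ H: f ≈ √(H·N·c) = √(4110 × 16 × 0.012) = √789.12 ≈ 28.09 mm.
Exact: f² + N·c·f − N·c·H = 0 ⇒ f = (−N·c + √((N·c)² + 4·N·c·H))/2 = (−0.192 + √3156.5)/2 ≈ 27.995 mm ≈ 28.0 mm.

28.0 mm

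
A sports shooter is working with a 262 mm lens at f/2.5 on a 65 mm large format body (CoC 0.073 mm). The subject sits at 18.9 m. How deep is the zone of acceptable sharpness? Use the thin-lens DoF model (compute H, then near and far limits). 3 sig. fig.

1.88 m

Hyperfocal distance H = f²/(N·c) + f = 262²/(2.5 × 0.073) + 262 = 68644/0.1825 + 262 ≈ 376393.5 mm ≈ 376.4 m.
Near limit Dn = s·(H − f)/(H + s − 2f) = 18900 × (376393.5 − 262) / (376393.5 + 18900 − 2 × 262) = 18900 × 376131.5 / 394769.5 ≈ 18007.7 mm.
Far limit Df = s·(H − f)/(H − s) = 18900 × (376393.5 − 262) / (376393.5 − 18900) = 18900 × 376131.5 / 357493.5 ≈ 19885.4 mm.
Depth of field = Df − Dn = 19885.4 − 18007.7 ≈ 1877.7 mm ≈ 1.88 m.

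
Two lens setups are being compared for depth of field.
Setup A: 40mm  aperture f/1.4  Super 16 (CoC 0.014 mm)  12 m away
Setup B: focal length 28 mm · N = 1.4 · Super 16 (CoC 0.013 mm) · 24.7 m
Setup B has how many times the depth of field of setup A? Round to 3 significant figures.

11.7

Setup A: H = 40²/(1.4×0.014) + 40 ≈ 81672.7 mm; DoF = Df − Dn = 14059.9 − 10466.5 ≈ 3593.4 mm.
Setup B: H = 28²/(1.4×0.013) + 28 ≈ 43104.9 mm; DoF = Df − Dn = 57811 − 15705 ≈ 42106 mm.
Ratio = 42106 / 3593.4 ≈ 11.7.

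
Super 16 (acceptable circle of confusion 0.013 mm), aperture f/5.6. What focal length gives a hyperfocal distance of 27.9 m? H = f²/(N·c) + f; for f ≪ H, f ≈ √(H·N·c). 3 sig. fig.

45.0 mm

From H = f²/(N·c) + f, with f ≪ H: f ≈ √(H·N·c) = √(27900 × 5.6 × 0.013) = √2031.1 ≈ 45.07 mm.
Exact: f² + N·c·f − N·c·H = 0 ⇒ f = (−N·c + √((N·c)² + 4·N·c·H))/2 = (−0.0728 + √8124.5)/2 ≈ 45.032 mm ≈ 45.0 mm.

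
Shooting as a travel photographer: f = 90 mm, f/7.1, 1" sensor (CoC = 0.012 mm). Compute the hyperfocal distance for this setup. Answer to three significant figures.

Hyperfocal distance H = f²/(N·c) + f = 90²/(7.1 × 0.012) + 90 = 8100/0.0852 + 90 ≈ 95160.4 mm ≈ 95.2 m.

95.2 m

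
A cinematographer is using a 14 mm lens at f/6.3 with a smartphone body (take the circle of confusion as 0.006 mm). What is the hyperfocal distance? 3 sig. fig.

Hyperfocal distance H = f²/(N·c) + f = 14²/(6.3 × 0.006) + 14 = 196/0.0378 + 14 ≈ 5199.2 mm ≈ 5.20 m.

5.20 m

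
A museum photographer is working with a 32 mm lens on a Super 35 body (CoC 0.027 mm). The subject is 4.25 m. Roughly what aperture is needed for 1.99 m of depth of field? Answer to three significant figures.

f/2.00

Write h = H − f = f²/(N·c). The thin-lens limits are Dn = s·h/(h + (s−f)) and Df = s·h/(h − (s−f)), so DoF = Df − Dn = 2·s·(s−f)·h / (h² − (s−f)²).
That is a quadratic in h: DoF·h² − 2·s·(s−f)·h − DoF·(s−f)² = 0 ⇒ h = (s−f)·(s + √(s² + DoF²)) / DoF = 4218 × (4250 + √(4250² + 1990²)) / 1990 = 4218 × (4250 + 4692.82) / 1990 ≈ 18955 mm.
Then N = f²/(c·h) = 32² / (0.027 × 18955) = 1024 / 511.79 ≈ 2.00.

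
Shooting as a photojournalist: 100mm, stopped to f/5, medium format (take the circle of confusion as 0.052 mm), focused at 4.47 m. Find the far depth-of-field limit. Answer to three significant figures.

Hyperfocal distance H = f²/(N·c) + f = 100²/(5 × 0.052) + 100 = 10000/0.26 + 100 ≈ 38561.5 mm ≈ 38.56 m.
Far limit Df = s·(H − f)/(H − s) = 4470 × (38561.5 − 100) / (38561.5 − 4470) = 4470 × 38461.5 / 34091.5 ≈ 5043.0 mm ≈ 5.04 m.

5.04 m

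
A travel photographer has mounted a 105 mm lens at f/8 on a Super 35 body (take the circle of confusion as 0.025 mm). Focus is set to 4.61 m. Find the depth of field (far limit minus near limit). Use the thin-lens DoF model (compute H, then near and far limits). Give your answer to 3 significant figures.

Hyperfocal distance H = f²/(N·c) + f = 105²/(8 × 0.025) + 105 = 11025/0.2 + 105 ≈ 55230.0 mm ≈ 55.23 m.
Near limit Dn = s·(H − f)/(H + s − 2f) = 4610 × (55230.0 − 105) / (55230.0 + 4610 − 2 × 105) = 4610 × 55125.0 / 59630.0 ≈ 4261.72 mm.
Far limit Df = s·(H − f)/(H − s) = 4610 × (55230.0 − 105) / (55230.0 − 4610) = 4610 × 55125.0 / 50620.0 ≈ 5020.27 mm.
Depth of field = Df − Dn = 5020.27 − 4261.72 ≈ 758.55 mm ≈ 0.759 m.

0.759 m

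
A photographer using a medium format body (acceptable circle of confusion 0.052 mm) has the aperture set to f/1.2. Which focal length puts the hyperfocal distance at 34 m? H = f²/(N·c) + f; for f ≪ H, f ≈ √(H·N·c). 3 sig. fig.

From H = f²/(N·c) + f, with f ≪ H: f ≈ √(H·N·c) = √(34000 × 1.2 × 0.052) = √2121.6 ≈ 46.06 mm.
Exact: f² + N·c·f − N·c·H = 0 ⇒ f = (−N·c + √((N·c)² + 4·N·c·H))/2 = (−0.0624 + √8486.4)/2 ≈ 46.030 mm ≈ 46.0 mm.

46.0 mm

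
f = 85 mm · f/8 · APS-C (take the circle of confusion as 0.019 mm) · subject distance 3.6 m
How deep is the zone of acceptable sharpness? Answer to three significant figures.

Hyperfocal distance H = f²/(N·c) + f = 85²/(8 × 0.019) + 85 = 7225/0.152 + 85 ≈ 47617.9 mm ≈ 47.62 m.
Near limit Dn = s·(H − f)/(H + s − 2f) = 3600 × (47617.9 − 85) / (47617.9 + 3600 − 2 × 85) = 3600 × 47532.9 / 51047.9 ≈ 3352.12 mm.
Far limit Df = s·(H − f)/(H − s) = 3600 × (47617.9 − 85) / (47617.9 − 3600) = 3600 × 47532.9 / 44017.9 ≈ 3887.47 mm.
Depth of field = Df − Dn = 3887.47 − 3352.12 ≈ 535.35 mm ≈ 0.535 m.

0.535 m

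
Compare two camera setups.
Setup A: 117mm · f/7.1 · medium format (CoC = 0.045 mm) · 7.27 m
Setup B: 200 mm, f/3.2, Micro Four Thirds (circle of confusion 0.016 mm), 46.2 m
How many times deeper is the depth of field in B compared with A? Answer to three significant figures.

Setup A: H = 117²/(7.1×0.045) + 117 ≈ 42962.1 mm; DoF = Df − Dn = 8727.0 − 6229.9 ≈ 2497.1 mm.
Setup B: H = 200²/(3.2×0.016) + 200 ≈ 781450.0 mm; DoF = Df − Dn = 49090.4 − 43631.0 ≈ 5459.4 mm.
Ratio = 5459.4 / 2497.1 ≈ 2.19.

2.19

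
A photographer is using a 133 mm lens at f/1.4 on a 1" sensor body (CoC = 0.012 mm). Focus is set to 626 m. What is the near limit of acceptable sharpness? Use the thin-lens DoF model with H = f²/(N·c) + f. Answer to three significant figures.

Hyperfocal distance H = f²/(N·c) + f = 133²/(1.4 × 0.012) + 133 = 17689/0.0168 + 133 ≈ 1053049.7 mm ≈ 1053 m.
Near limit Dn = s·(H − f)/(H + s − 2f) = 626000 × (1053049.7 − 133) / (1053049.7 + 626000 − 2 × 133) = 626000 × 1052916.7 / 1678783.7 ≈ 392621 mm ≈ 393 m.

393 m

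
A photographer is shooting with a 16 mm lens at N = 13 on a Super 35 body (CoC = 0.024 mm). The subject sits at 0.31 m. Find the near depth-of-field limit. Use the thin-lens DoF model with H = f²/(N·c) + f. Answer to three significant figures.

Hyperfocal distance H = f²/(N·c) + f = 16²/(13 × 0.024) + 16 = 256/0.312 + 16 ≈ 836.5 mm ≈ 0.837 m.
Near limit Dn = s·(H − f)/(H + s − 2f) = 310 × (836.5 − 16) / (836.5 + 310 − 2 × 16) = 310 × 820.5 / 1114.5 ≈ 228.22 mm.

228 mm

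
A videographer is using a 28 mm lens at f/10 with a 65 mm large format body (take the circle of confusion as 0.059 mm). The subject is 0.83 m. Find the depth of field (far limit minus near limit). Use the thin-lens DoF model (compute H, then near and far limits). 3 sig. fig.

1.58 m

Hyperfocal distance H = f²/(N·c) + f = 28²/(10 × 0.059) + 28 = 784/0.59 + 28 ≈ 1356.8 mm ≈ 1.357 m.
Near limit Dn = s·(H − f)/(H + s − 2f) = 830 × (1356.8 − 28) / (1356.8 + 830 − 2 × 28) = 830 × 1328.8 / 2130.8 ≈ 517.6 mm.
Far limit Df = s·(H − f)/(H − s) = 830 × (1356.8 − 28) / (1356.8 − 830) = 830 × 1328.8 / 526.8 ≈ 2093.6 mm.
Depth of field = Df − Dn = 2093.6 − 517.6 ≈ 1576.0 mm ≈ 1.58 m.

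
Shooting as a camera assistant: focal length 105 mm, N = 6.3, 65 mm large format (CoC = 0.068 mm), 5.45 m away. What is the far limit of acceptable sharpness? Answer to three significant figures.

6.88 m

Hyperfocal distance H = f²/(N·c) + f = 105²/(6.3 × 0.068) + 105 = 11025/0.4284 + 105 ≈ 25840.3 mm ≈ 25.84 m.
Far limit Df = s·(H − f)/(H − s) = 5450 × (25840.3 − 105) / (25840.3 − 5450) = 5450 × 25735.3 / 20390.3 ≈ 6878.6 mm ≈ 6.88 m.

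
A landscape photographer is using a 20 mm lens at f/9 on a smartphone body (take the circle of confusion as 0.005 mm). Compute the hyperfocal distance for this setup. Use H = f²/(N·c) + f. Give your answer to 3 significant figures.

Hyperfocal distance H = f²/(N·c) + f = 20²/(9 × 0.005) + 20 = 400/0.045 + 20 ≈ 8908.9 mm ≈ 8.91 m.

8.91 m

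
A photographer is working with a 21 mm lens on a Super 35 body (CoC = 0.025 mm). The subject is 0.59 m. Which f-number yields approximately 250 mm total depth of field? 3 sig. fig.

Write h = H − f = f²/(N·c). The thin-lens limits are Dn = s·h/(h + (s−f)) and Df = s·h/(h − (s−f)), so DoF = Df − Dn = 2·s·(s−f)·h / (h² − (s−f)²).
That is a quadratic in h: DoF·h² − 2·s·(s−f)·h − DoF·(s−f)² = 0 ⇒ h = (s−f)·(s + √(s² + DoF²)) / DoF = 569 × (590 + √(590² + 250²)) / 250 = 569 × (590 + 640.781) / 250 ≈ 2801.3 mm.
Then N = f²/(c·h) = 21² / (0.025 × 2801.3) = 441 / 70.031 ≈ 6.30.

f/6.30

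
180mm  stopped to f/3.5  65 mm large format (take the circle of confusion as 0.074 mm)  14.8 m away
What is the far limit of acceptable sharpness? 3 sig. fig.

16.8 m

Hyperfocal distance H = f²/(N·c) + f = 180²/(3.5 × 0.074) + 180 = 32400/0.259 + 180 ≈ 125276.5 mm ≈ 125.3 m.
Far limit Df = s·(H − f)/(H − s) = 14800 × (125276.5 − 180) / (125276.5 − 14800) = 14800 × 125096.5 / 110476.5 ≈ 16759 mm ≈ 16.8 m.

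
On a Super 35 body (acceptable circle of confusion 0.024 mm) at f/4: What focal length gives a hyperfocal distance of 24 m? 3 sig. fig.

From H = f²/(N·c) + f, with f ≪ H: f ≈ √(H·N·c) = √(24000 × 4 × 0.024) = √2304.0 ≈ 48.00 mm.
The +f correction barely moves this — solving exactly, f² + N·c·f − N·c·H = 0 ⇒ f = (−N·c + √((N·c)² + 4·N·c·H))/2 = (−0.096 + √9216.0)/2 ≈ 47.952 mm, so f ≈ 48.0 mm.

48.0 mm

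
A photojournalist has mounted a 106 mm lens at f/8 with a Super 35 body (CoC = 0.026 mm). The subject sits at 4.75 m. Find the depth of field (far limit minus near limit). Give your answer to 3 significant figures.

Hyperfocal distance H = f²/(N·c) + f = 106²/(8 × 0.026) + 106 = 11236/0.208 + 106 ≈ 54125.2 mm ≈ 54.13 m.
Near limit Dn = s·(H − f)/(H + s − 2f) = 4750 × (54125.2 − 106) / (54125.2 + 4750 − 2 × 106) = 4750 × 54019.2 / 58663.2 ≈ 4373.97 mm.
Far limit Df = s·(H − f)/(H − s) = 4750 × (54125.2 − 106) / (54125.2 − 4750) = 4750 × 54019.2 / 49375.2 ≈ 5196.76 mm.
Depth of field = Df − Dn = 5196.76 − 4373.97 ≈ 822.79 mm ≈ 0.823 m.

0.823 m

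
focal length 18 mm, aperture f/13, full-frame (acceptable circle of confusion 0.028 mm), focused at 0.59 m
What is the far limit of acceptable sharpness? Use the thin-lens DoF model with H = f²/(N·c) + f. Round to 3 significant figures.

1.65 m

Hyperfocal distance H = f²/(N·c) + f = 18²/(13 × 0.028) + 18 = 324/0.364 + 18 ≈ 908.1 mm ≈ 0.908 m.
Far limit Df = s·(H − f)/(H − s) = 590 × (908.1 − 18) / (908.1 − 590) = 590 × 890.1 / 318.1 ≈ 1650.9 mm ≈ 1.65 m.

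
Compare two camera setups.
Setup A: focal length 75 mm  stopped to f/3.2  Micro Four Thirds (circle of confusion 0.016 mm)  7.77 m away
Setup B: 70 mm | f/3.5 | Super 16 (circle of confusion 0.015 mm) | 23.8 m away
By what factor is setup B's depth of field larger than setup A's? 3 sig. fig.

Setup A: H = 75²/(3.2×0.016) + 75 ≈ 109938.3 mm; DoF = Df − Dn = 8355.2 − 7261.4 ≈ 1093.8 mm.
Setup B: H = 70²/(3.5×0.015) + 70 ≈ 93403.3 mm; DoF = Df − Dn = 31914 − 18975 ≈ 12939 mm.
Ratio = 12939 / 1093.8 ≈ 11.8.

11.8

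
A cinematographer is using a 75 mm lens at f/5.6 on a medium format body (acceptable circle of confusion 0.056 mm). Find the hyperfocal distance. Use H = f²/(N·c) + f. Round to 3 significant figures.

18.0 m

Hyperfocal distance H = f²/(N·c) + f = 75²/(5.6 × 0.056) + 75 = 5625/0.3136 + 75 ≈ 18011.9 mm ≈ 18.0 m.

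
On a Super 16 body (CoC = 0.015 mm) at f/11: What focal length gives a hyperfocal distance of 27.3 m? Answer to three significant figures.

67.0 mm

From H = f²/(N·c) + f, with f ≪ H: f ≈ √(H·N·c) = √(27300 × 11 × 0.015) = √4504.5 ≈ 67.12 mm.
Exact: f² + N·c·f − N·c·H = 0 ⇒ f = (−N·c + √((N·c)² + 4·N·c·H))/2 = (−0.165 + √18018)/2 ≈ 67.033 mm ≈ 67.0 mm.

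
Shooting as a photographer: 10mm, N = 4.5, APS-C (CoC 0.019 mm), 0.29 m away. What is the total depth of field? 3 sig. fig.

147 mm

Hyperfocal distance H = f²/(N·c) + f = 10²/(4.5 × 0.019) + 10 = 100/0.0855 + 10 ≈ 1179.6 mm ≈ 1.180 m.
Near limit Dn = s·(H − f)/(H + s − 2f) = 290 × (1179.6 − 10) / (1179.6 + 290 − 2 × 10) = 290 × 1169.6 / 1449.6 ≈ 233.98 mm.
Far limit Df = s·(H − f)/(H − s) = 290 × (1179.6 − 10) / (1179.6 − 290) = 290 × 1169.6 / 889.6 ≈ 381.28 mm.
Depth of field = Df − Dn = 381.28 − 233.98 ≈ 147.30 mm.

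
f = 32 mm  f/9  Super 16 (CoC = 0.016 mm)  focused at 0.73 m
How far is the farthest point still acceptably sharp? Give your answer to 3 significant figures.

0.809 m

Hyperfocal distance H = f²/(N·c) + f = 32²/(9 × 0.016) + 32 = 1024/0.144 + 32 ≈ 7143.1 mm ≈ 7.143 m.
Far limit Df = s·(H − f)/(H − s) = 730 × (7143.1 − 32) / (7143.1 − 730) = 730 × 7111.1 / 6413.1 ≈ 809.45 mm ≈ 0.809 m.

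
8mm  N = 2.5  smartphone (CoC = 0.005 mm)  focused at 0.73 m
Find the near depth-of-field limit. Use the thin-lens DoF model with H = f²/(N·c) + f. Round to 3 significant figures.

Hyperfocal distance H = f²/(N·c) + f = 8²/(2.5 × 0.005) + 8 = 64/0.0125 + 8 ≈ 5128.0 mm ≈ 5.128 m.
Near limit Dn = s·(H − f)/(H + s − 2f) = 730 × (5128.0 − 8) / (5128.0 + 730 − 2 × 8) = 730 × 5120.0 / 5842.0 ≈ 639.78 mm ≈ 0.640 m.

0.640 m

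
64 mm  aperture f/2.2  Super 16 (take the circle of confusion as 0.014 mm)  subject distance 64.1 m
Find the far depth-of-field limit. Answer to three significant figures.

Hyperfocal distance H = f²/(N·c) + f = 64²/(2.2 × 0.014) + 64 = 4096/0.0308 + 64 ≈ 133051.0 mm ≈ 133.1 m.
Far limit Df = s·(H − f)/(H − s) = 64100 × (133051.0 − 64) / (133051.0 − 64100) = 64100 × 132987.0 / 68951.0 ≈ 123631 mm ≈ 124 m.

124 m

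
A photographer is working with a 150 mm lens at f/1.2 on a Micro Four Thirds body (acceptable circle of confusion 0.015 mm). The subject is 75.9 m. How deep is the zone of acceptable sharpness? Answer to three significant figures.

Hyperfocal distance H = f²/(N·c) + f = 150²/(1.2 × 0.015) + 150 = 22500/0.018 + 150 ≈ 1250150.0 mm ≈ 1250 m.
Near limit Dn = s·(H − f)/(H + s − 2f) = 75900 × (1250150.0 − 150) / (1250150.0 + 75900 − 2 × 150) = 75900 × 1250000.0 / 1325750.0 ≈ 71563.3 mm.
Far limit Df = s·(H − f)/(H − s) = 75900 × (1250150.0 − 150) / (1250150.0 − 75900) = 75900 × 1250000.0 / 1174250.0 ≈ 80796.3 mm.
Depth of field = Df − Dn = 80796.3 − 71563.3 ≈ 9233.0 mm ≈ 9.23 m.

9.23 m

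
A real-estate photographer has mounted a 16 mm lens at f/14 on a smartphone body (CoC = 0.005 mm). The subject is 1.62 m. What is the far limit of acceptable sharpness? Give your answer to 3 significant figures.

2.89 m

Hyperfocal distance H = f²/(N·c) + f = 16²/(14 × 0.005) + 16 = 256/0.07 + 16 ≈ 3673.1 mm ≈ 3.673 m.
Far limit Df = s·(H − f)/(H − s) = 1620 × (3673.1 − 16) / (3673.1 − 1620) = 1620 × 3657.1 / 2053.1 ≈ 2885.6 mm ≈ 2.89 m.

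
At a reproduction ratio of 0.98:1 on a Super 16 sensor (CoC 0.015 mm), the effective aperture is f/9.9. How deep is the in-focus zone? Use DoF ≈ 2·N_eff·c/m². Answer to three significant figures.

0.309 mm

At magnification m, DoF ≈ 2·N_eff·c/m² = 2 × 9.9 × 0.015 / 0.98² = 0.297 / 0.9604 ≈ 0.309 mm.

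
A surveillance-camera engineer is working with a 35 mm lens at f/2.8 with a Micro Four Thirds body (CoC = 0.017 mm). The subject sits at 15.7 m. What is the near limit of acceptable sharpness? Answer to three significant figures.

9.76 m

Hyperfocal distance H = f²/(N·c) + f = 35²/(2.8 × 0.017) + 35 = 1225/0.0476 + 35 ≈ 25770.3 mm ≈ 25.77 m.
Near limit Dn = s·(H − f)/(H + s − 2f) = 15700 × (25770.3 − 35) / (25770.3 + 15700 − 2 × 35) = 15700 × 25735.3 / 41400.3 ≈ 9759.5 mm ≈ 9.76 m.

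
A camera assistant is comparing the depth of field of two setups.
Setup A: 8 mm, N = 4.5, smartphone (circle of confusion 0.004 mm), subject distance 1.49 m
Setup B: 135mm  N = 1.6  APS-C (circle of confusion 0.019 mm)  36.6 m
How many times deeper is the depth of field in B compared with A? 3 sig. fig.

2.97

Setup A: H = 8²/(4.5×0.004) + 8 ≈ 3563.6 mm; DoF = Df − Dn = 2554.9 − 1051.7 ≈ 1503.2 mm.
Setup B: H = 135²/(1.6×0.019) + 135 ≈ 599641.6 mm; DoF = Df − Dn = 38970.4 − 34501.4 ≈ 4469.0 mm.
Ratio = 4469.0 / 1503.2 ≈ 2.97.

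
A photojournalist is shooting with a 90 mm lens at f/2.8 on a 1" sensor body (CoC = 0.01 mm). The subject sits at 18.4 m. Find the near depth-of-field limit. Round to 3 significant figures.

17.3 m

Hyperfocal distance H = f²/(N·c) + f = 90²/(2.8 × 0.01) + 90 = 8100/0.028 + 90 ≈ 289375.7 mm ≈ 289.4 m.
Near limit Dn = s·(H − f)/(H + s − 2f) = 18400 × (289375.7 − 90) / (289375.7 + 18400 − 2 × 90) = 18400 × 289285.7 / 307595.7 ≈ 17305 mm ≈ 17.3 m.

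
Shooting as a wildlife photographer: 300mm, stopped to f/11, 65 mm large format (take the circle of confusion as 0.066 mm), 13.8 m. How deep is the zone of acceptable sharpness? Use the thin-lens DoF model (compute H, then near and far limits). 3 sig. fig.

Hyperfocal distance H = f²/(N·c) + f = 300²/(11 × 0.066) + 300 = 90000/0.726 + 300 ≈ 124266.9 mm ≈ 124.3 m.
Near limit Dn = s·(H − f)/(H + s − 2f) = 13800 × (124266.9 − 300) / (124266.9 + 13800 − 2 × 300) = 13800 × 123966.9 / 137466.9 ≈ 12444.8 mm.
Far limit Df = s·(H − f)/(H − s) = 13800 × (124266.9 − 300) / (124266.9 − 13800) = 13800 × 123966.9 / 110466.9 ≈ 15486.5 mm.
Depth of field = Df − Dn = 15486.5 − 12444.8 ≈ 3041.7 mm ≈ 3.04 m.

3.04 m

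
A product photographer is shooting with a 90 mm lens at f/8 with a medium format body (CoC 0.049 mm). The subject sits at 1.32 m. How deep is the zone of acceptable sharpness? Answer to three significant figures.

Hyperfocal distance H = f²/(N·c) + f = 90²/(8 × 0.049) + 90 = 8100/0.392 + 90 ≈ 20753.3 mm ≈ 20.75 m.
Near limit Dn = s·(H − f)/(H + s − 2f) = 1320 × (20753.3 − 90) / (20753.3 + 1320 − 2 × 90) = 1320 × 20663.3 / 21893.3 ≈ 1245.84 mm.
Far limit Df = s·(H − f)/(H − s) = 1320 × (20753.3 − 90) / (20753.3 − 1320) = 1320 × 20663.3 / 19433.3 ≈ 1403.55 mm.
Depth of field = Df − Dn = 1403.55 − 1245.84 ≈ 157.71 mm.

158 mm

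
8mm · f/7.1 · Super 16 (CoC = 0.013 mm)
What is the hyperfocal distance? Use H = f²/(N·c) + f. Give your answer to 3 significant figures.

0.701 m

Hyperfocal distance H = f²/(N·c) + f = 8²/(7.1 × 0.013) + 8 = 64/0.0923 + 8 ≈ 701.4 mm ≈ 0.701 m.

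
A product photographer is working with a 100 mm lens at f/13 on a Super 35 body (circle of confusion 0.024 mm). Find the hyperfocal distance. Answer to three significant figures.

32.2 m

Hyperfocal distance H = f²/(N·c) + f = 100²/(13 × 0.024) + 100 = 10000/0.312 + 100 ≈ 32151.3 mm ≈ 32.2 m.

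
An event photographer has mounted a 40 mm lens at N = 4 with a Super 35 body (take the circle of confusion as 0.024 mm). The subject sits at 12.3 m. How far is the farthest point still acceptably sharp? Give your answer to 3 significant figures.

Hyperfocal distance H = f²/(N·c) + f = 40²/(4 × 0.024) + 40 = 1600/0.096 + 40 ≈ 16706.7 mm ≈ 16.71 m.
Far limit Df = s·(H − f)/(H − s) = 12300 × (16706.7 − 40) / (16706.7 − 12300) = 12300 × 16666.7 / 4406.7 ≈ 46520 mm ≈ 46.5 m.

46.5 m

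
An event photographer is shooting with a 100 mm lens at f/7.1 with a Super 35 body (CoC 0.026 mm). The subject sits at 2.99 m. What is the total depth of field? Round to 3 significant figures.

Hyperfocal distance H = f²/(N·c) + f = 100²/(7.1 × 0.026) + 100 = 10000/0.1846 + 100 ≈ 54271.2 mm ≈ 54.27 m.
Near limit Dn = s·(H − f)/(H + s − 2f) = 2990 × (54271.2 − 100) / (54271.2 + 2990 − 2 × 100) = 2990 × 54171.2 / 57061.2 ≈ 2838.56 mm.
Far limit Df = s·(H − f)/(H − s) = 2990 × (54271.2 − 100) / (54271.2 − 2990) = 2990 × 54171.2 / 51281.2 ≈ 3158.50 mm.
Depth of field = Df − Dn = 3158.50 − 2838.56 ≈ 319.94 mm.

320 mm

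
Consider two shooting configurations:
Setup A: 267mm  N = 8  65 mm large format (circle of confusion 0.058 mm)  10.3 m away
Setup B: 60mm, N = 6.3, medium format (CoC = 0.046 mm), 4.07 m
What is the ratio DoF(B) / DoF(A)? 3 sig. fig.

2.17

Setup A: H = 267²/(8×0.058) + 267 ≈ 153907.1 mm; DoF = Df − Dn = 11019.6 − 9668.6 ≈ 1351.0 mm.
Setup B: H = 60²/(6.3×0.046) + 60 ≈ 12482.4 mm; DoF = Df − Dn = 6010.1 − 3076.8 ≈ 2933.3 mm.
Ratio = 2933.3 / 1351.0 ≈ 2.17.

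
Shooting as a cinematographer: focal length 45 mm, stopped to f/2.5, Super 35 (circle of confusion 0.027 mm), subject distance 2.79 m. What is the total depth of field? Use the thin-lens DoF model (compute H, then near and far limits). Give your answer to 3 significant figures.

0.515 m

Hyperfocal distance H = f²/(N·c) + f = 45²/(2.5 × 0.027) + 45 = 2025/0.0675 + 45 ≈ 30045.0 mm ≈ 30.04 m.
Near limit Dn = s·(H − f)/(H + s − 2f) = 2790 × (30045.0 − 45) / (30045.0 + 2790 − 2 × 45) = 2790 × 30000.0 / 32745.0 ≈ 2556.12 mm.
Far limit Df = s·(H − f)/(H − s) = 2790 × (30045.0 − 45) / (30045.0 − 2790) = 2790 × 30000.0 / 27255.0 ≈ 3071.00 mm.
Depth of field = Df − Dn = 3071.00 − 2556.12 ≈ 514.88 mm ≈ 0.515 m.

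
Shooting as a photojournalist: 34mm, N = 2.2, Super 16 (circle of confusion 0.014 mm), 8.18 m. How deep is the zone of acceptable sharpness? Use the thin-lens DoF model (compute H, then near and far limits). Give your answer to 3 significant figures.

3.73 m

Hyperfocal distance H = f²/(N·c) + f = 34²/(2.2 × 0.014) + 34 = 1156/0.0308 + 34 ≈ 37566.5 mm ≈ 37.57 m.
Near limit Dn = s·(H − f)/(H + s − 2f) = 8180 × (37566.5 − 34) / (37566.5 + 8180 − 2 × 34) = 8180 × 37532.5 / 45678.5 ≈ 6721.2 mm.
Far limit Df = s·(H − f)/(H − s) = 8180 × (37566.5 − 34) / (37566.5 − 8180) = 8180 × 37532.5 / 29386.5 ≈ 10447.5 mm.
Depth of field = Df − Dn = 10447.5 − 6721.2 ≈ 3726.3 mm ≈ 3.73 m.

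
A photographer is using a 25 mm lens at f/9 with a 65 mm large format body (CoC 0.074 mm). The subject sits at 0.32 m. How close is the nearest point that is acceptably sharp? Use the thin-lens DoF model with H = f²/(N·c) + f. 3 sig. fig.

243 mm

Hyperfocal distance H = f²/(N·c) + f = 25²/(9 × 0.074) + 25 = 625/0.666 + 25 ≈ 963.4 mm ≈ 0.963 m.
Near limit Dn = s·(H − f)/(H + s − 2f) = 320 × (963.4 − 25) / (963.4 + 320 − 2 × 25) = 320 × 938.4 / 1233.4 ≈ 243.47 mm.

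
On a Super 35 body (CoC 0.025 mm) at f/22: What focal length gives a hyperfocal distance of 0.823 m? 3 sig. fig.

From H = f²/(N·c) + f, with f ≪ H: f ≈ √(H·N·c) = √(823 × 22 × 0.025) = √452.65 ≈ 21.28 mm.
Exact: f² + N·c·f − N·c·H = 0 ⇒ f = (−N·c + √((N·c)² + 4·N·c·H))/2 = (−0.55 + √1810.9)/2 ≈ 21.002 mm ≈ 21.0 mm.

21.0 mm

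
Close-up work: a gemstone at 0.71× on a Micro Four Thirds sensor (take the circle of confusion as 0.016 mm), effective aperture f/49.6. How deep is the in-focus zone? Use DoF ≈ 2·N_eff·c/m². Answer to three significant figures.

3.15 mm

At magnification m, DoF ≈ 2·N_eff·c/m² = 2 × 49.6 × 0.016 / 0.71² = 1.587 / 0.5041 ≈ 3.15 mm.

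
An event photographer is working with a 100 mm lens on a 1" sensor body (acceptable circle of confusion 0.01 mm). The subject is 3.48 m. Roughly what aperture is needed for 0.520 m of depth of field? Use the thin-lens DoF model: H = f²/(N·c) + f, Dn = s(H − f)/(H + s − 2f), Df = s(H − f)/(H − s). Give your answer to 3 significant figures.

f/22

Write h = H − f = f²/(N·c). The thin-lens limits are Dn = s·h/(h + (s−f)) and Df = s·h/(h − (s−f)), so DoF = Df − Dn = 2·s·(s−f)·h / (h² − (s−f)²).
That is a quadratic in h: DoF·h² − 2·s·(s−f)·h − DoF·(s−f)² = 0 ⇒ h = (s−f)·(s + √(s² + DoF²)) / DoF = 3380 × (3480 + √(3480² + 520²)) / 520 = 3380 × (3480 + 3518.64) / 520 ≈ 45491 mm.
Then N = f²/(c·h) = 100² / (0.01 × 45491) = 10000 / 454.91 ≈ 22.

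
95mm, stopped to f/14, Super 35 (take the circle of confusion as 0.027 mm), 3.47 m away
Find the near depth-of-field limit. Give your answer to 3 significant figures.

Hyperfocal distance H = f²/(N·c) + f = 95²/(14 × 0.027) + 95 = 9025/0.378 + 95 ≈ 23970.7 mm ≈ 23.97 m.
Near limit Dn = s·(H − f)/(H + s − 2f) = 3470 × (23970.7 − 95) / (23970.7 + 3470 − 2 × 95) = 3470 × 23875.7 / 27250.7 ≈ 3040.2 mm ≈ 3.04 m.

3.04 m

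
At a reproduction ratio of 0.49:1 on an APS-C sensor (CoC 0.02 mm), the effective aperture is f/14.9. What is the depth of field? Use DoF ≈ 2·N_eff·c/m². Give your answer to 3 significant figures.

2.48 mm

At magnification m, DoF ≈ 2·N_eff·c/m² = 2 × 14.9 × 0.02 / 0.49² = 0.596 / 0.2401 ≈ 2.48 mm.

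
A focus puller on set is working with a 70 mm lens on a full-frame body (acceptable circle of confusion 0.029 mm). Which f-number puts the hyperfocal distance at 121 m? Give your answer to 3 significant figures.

Rearrange H = f²/(N·c) + f for N: N = f² / ((H − f)·c).
N = 70² / ((121000 − 70) × 0.029) = 4900 / 3507 ≈ 1.40.

f/1.40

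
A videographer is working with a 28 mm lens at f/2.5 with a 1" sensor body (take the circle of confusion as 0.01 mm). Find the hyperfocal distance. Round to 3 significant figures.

Hyperfocal distance H = f²/(N·c) + f = 28²/(2.5 × 0.01) + 28 = 784/0.025 + 28 ≈ 31388.0 mm ≈ 31.4 m.

31.4 m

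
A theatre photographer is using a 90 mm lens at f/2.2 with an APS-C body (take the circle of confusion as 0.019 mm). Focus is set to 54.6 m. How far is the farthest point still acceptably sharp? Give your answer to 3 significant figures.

Hyperfocal distance H = f²/(N·c) + f = 90²/(2.2 × 0.019) + 90 = 8100/0.0418 + 90 ≈ 193869.9 mm ≈ 193.9 m.
Far limit Df = s·(H − f)/(H − s) = 54600 × (193869.9 − 90) / (193869.9 − 54600) = 54600 × 193779.9 / 139269.9 ≈ 75970 mm ≈ 76.0 m.

76.0 m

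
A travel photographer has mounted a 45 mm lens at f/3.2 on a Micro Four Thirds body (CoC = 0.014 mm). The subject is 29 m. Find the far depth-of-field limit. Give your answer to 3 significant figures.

80.7 m

Hyperfocal distance H = f²/(N·c) + f = 45²/(3.2 × 0.014) + 45 = 2025/0.0448 + 45 ≈ 45245.9 mm ≈ 45.25 m.
Far limit Df = s·(H − f)/(H − s) = 29000 × (45245.9 − 45) / (45245.9 − 29000) = 29000 × 45200.9 / 16245.9 ≈ 80687 mm ≈ 80.7 m.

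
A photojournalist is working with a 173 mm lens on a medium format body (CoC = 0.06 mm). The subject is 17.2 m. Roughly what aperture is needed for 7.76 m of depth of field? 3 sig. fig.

f/6.30

Write h = H − f = f²/(N·c). The thin-lens limits are Dn = s·h/(h + (s−f)) and Df = s·h/(h − (s−f)), so DoF = Df − Dn = 2·s·(s−f)·h / (h² − (s−f)²).
That is a quadratic in h: DoF·h² − 2·s·(s−f)·h − DoF·(s−f)² = 0 ⇒ h = (s−f)·(s + √(s² + DoF²)) / DoF = 17027 × (17200 + √(17200² + 7760²)) / 7760 = 17027 × (17200 + 18869.5) / 7760 ≈ 79144 mm.
Then N = f²/(c·h) = 173² / (0.06 × 79144) = 29929 / 4748.6 ≈ 6.30.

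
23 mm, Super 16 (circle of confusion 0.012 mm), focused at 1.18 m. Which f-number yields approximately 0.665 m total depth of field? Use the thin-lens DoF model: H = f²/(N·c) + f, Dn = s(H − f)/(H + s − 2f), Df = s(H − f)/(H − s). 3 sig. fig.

Write h = H − f = f²/(N·c). The thin-lens limits are Dn = s·h/(h + (s−f)) and Df = s·h/(h − (s−f)), so DoF = Df − Dn = 2·s·(s−f)·h / (h² − (s−f)²).
That is a quadratic in h: DoF·h² − 2·s·(s−f)·h − DoF·(s−f)² = 0 ⇒ h = (s−f)·(s + √(s² + DoF²)) / DoF = 1157 × (1180 + √(1180² + 665²)) / 665 = 1157 × (1180 + 1354.48) / 665 ≈ 4409.6 mm.
Then N = f²/(c·h) = 23² / (0.012 × 4409.6) = 529 / 52.915 ≈ 10.

f/10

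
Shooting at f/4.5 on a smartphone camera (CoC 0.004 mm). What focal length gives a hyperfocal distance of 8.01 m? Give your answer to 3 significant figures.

12.0 mm

From H = f²/(N·c) + f, with f ≪ H: f ≈ √(H·N·c) = √(8010 × 4.5 × 0.004) = √144.18 ≈ 12.01 mm.
The +f correction barely moves this — solving exactly, f² + N·c·f − N·c·H = 0 ⇒ f = (−N·c + √((N·c)² + 4·N·c·H))/2 = (−0.018 + √576.72)/2 ≈ 11.999 mm, so f ≈ 12.0 mm.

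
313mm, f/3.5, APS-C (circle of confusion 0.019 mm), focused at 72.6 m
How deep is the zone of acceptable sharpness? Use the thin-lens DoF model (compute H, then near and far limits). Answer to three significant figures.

Hyperfocal distance H = f²/(N·c) + f = 313²/(3.5 × 0.019) + 313 = 97969/0.0665 + 313 ≈ 1473531.0 mm ≈ 1474 m.
Near limit Dn = s·(H − f)/(H + s − 2f) = 72600 × (1473531.0 − 313) / (1473531.0 + 72600 − 2 × 313) = 72600 × 1473218.0 / 1545505.0 ≈ 69204.3 mm.
Far limit Df = s·(H − f)/(H − s) = 72600 × (1473531.0 − 313) / (1473531.0 − 72600) = 72600 × 1473218.0 / 1400931.0 ≈ 76346.1 mm.
Depth of field = Df − Dn = 76346.1 − 69204.3 ≈ 7141.8 mm ≈ 7.14 m.

7.14 m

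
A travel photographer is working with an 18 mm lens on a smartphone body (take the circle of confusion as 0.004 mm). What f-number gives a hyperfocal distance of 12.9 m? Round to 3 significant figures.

f/6.29

Rearrange H = f²/(N·c) + f for N: N = f² / ((H − f)·c).
N = 18² / ((12900 − 18) × 0.004) = 324 / 51.53 ≈ 6.29.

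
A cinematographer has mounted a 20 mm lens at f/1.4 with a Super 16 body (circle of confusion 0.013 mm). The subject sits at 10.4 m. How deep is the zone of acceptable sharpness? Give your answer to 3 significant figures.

Hyperfocal distance H = f²/(N·c) + f = 20²/(1.4 × 0.013) + 20 = 400/0.0182 + 20 ≈ 21998.0 mm ≈ 22.00 m.
Near limit Dn = s·(H − f)/(H + s − 2f) = 10400 × (21998.0 − 20) / (21998.0 + 10400 − 2 × 20) = 10400 × 21978.0 / 32358.0 ≈ 7064 mm.
Far limit Df = s·(H − f)/(H − s) = 10400 × (21998.0 − 20) / (21998.0 − 10400) = 10400 × 21978.0 / 11598.0 ≈ 19708 mm.
Depth of field = Df − Dn = 19708 − 7064 ≈ 12644 mm ≈ 12.6 m.

12.6 m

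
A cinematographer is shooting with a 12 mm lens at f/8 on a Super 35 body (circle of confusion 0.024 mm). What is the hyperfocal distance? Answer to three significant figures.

Hyperfocal distance H = f²/(N·c) + f = 12²/(8 × 0.024) + 12 = 144/0.192 + 12 ≈ 762.0 mm ≈ 0.762 m.

0.762 m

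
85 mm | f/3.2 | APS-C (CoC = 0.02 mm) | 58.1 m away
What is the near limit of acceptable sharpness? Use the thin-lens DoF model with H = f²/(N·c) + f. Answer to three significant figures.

38.4 m

Hyperfocal distance H = f²/(N·c) + f = 85²/(3.2 × 0.02) + 85 = 7225/0.064 + 85 ≈ 112975.6 mm ≈ 113.0 m.
Near limit Dn = s·(H − f)/(H + s − 2f) = 58100 × (112975.6 − 85) / (112975.6 + 58100 − 2 × 85) = 58100 × 112890.6 / 170905.6 ≈ 38378 mm ≈ 38.4 m.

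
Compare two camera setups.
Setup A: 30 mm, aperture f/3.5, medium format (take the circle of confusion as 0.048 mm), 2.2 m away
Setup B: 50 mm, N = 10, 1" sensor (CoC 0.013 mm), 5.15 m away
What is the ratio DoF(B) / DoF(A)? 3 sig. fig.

1.38

Setup A: H = 30²/(3.5×0.048) + 30 ≈ 5387.1 mm; DoF = Df − Dn = 3697.9 − 1565.8 ≈ 2132.1 mm.
Setup B: H = 50²/(10×0.013) + 50 ≈ 19280.8 mm; DoF = Df − Dn = 7008.7 − 4070.5 ≈ 2938.2 mm.
Ratio = 2938.2 / 2132.1 ≈ 1.38.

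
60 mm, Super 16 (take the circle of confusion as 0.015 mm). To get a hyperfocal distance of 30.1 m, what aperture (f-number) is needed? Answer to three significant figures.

f/7.99

Rearrange H = f²/(N·c) + f for N: N = f² / ((H − f)·c).
N = 60² / ((30100 − 60) × 0.015) = 3600 / 450.6 ≈ 7.99.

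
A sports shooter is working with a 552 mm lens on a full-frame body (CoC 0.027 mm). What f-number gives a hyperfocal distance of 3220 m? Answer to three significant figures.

f/3.51

Rearrange H = f²/(N·c) + f for N: N = f² / ((H − f)·c).
N = 552² / ((3220000 − 552) × 0.027) = 304704 / 86925 ≈ 3.51.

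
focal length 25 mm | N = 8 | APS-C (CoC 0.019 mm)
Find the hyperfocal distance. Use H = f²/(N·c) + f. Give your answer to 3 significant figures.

Hyperfocal distance H = f²/(N·c) + f = 25²/(8 × 0.019) + 25 = 625/0.152 + 25 ≈ 4136.8 mm ≈ 4.14 m.

4.14 m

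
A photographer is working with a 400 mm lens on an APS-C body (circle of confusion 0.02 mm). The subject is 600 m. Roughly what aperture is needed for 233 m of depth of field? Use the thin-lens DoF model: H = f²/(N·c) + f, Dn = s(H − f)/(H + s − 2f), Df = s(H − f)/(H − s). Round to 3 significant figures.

Write h = H − f = f²/(N·c). The thin-lens limits are Dn = s·h/(h + (s−f)) and Df = s·h/(h − (s−f)), so DoF = Df − Dn = 2·s·(s−f)·h / (h² − (s−f)²).
That is a quadratic in h: DoF·h² − 2·s·(s−f)·h − DoF·(s−f)² = 0 ⇒ h = (s−f)·(s + √(s² + DoF²)) / DoF = 599600 × (600000 + √(600000² + 233000²)) / 233000 = 599600 × (600000 + 643653) / 233000 ≈ 3200405 mm.
Then N = f²/(c·h) = 400² / (0.02 × 3200405) = 160000 / 64008 ≈ 2.50.

f/2.50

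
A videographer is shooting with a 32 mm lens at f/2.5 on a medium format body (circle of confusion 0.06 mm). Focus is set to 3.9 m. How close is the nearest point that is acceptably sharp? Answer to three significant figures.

2.49 m

Hyperfocal distance H = f²/(N·c) + f = 32²/(2.5 × 0.06) + 32 = 1024/0.15 + 32 ≈ 6858.7 mm ≈ 6.859 m.
Near limit Dn = s·(H − f)/(H + s − 2f) = 3900 × (6858.7 − 32) / (6858.7 + 3900 − 2 × 32) = 3900 × 6826.7 / 10694.7 ≈ 2489.5 mm ≈ 2.49 m.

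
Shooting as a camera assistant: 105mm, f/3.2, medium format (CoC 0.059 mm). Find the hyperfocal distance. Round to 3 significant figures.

58.5 m

Hyperfocal distance H = f²/(N·c) + f = 105²/(3.2 × 0.059) + 105 = 11025/0.1888 + 105 ≈ 58500.1 mm ≈ 58.5 m.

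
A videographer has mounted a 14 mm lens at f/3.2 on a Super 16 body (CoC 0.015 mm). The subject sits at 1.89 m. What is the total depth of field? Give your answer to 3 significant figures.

Hyperfocal distance H = f²/(N·c) + f = 14²/(3.2 × 0.015) + 14 = 196/0.048 + 14 ≈ 4097.3 mm ≈ 4.097 m.
Near limit Dn = s·(H − f)/(H + s − 2f) = 1890 × (4097.3 − 14) / (4097.3 + 1890 − 2 × 14) = 1890 × 4083.3 / 5959.3 ≈ 1295.0 mm.
Far limit Df = s·(H − f)/(H − s) = 1890 × (4097.3 − 14) / (4097.3 − 1890) = 1890 × 4083.3 / 2207.3 ≈ 3496.3 mm.
Depth of field = Df − Dn = 3496.3 − 1295.0 ≈ 2201.3 mm ≈ 2.20 m.

2.20 m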